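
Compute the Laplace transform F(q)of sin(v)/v atan(1/q)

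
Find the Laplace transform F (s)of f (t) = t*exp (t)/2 1/ (2*(s - 1)^2)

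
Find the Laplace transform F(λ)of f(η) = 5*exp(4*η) 5/(λ - 4)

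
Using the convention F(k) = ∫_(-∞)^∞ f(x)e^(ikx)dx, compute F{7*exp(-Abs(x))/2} 7/(k^2 + 1)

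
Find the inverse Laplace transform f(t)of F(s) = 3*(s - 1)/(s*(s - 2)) 3*exp(t)*cosh(t)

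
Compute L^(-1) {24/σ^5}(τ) τ^4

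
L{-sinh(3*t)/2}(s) -3/(2*s^2 - 18)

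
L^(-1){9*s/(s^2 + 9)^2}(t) 3*t*sin(3*t)/2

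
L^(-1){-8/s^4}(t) -4*t^3/3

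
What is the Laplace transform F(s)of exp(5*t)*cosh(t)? (s - 5)/((s - 5)^2 - 1)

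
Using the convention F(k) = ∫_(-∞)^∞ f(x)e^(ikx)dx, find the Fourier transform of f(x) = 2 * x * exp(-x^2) I * sqrt(pi) * k * exp(-k^2/4)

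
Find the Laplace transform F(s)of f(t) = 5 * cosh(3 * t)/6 5 * s/(6 * (s^2 - 9))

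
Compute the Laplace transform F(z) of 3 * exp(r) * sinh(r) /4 3/(4 * z * (z - 2) ) 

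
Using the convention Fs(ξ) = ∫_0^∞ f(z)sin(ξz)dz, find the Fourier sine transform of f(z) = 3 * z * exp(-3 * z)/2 9 * ξ/(ξ^2 + 9)^2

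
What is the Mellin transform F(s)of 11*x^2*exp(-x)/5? 11*gamma(s + 2)/5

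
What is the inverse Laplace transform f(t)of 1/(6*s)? 1/6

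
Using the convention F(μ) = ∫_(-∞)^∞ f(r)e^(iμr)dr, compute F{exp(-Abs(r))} 2/(μ^2 + 1)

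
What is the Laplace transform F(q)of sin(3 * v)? 3/(q^2 + 9)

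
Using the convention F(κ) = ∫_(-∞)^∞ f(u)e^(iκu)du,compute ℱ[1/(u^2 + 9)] pi*exp(-3*Abs(κ))/3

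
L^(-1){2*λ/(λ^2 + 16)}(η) 2*cos(4*η)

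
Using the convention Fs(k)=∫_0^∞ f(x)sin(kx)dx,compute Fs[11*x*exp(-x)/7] 22*k/(7*(k^2 + 1)^2)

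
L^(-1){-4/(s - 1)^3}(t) -2 * t^2 * exp(t)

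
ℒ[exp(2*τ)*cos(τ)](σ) (σ - 2)/((σ - 2)^2 + 1)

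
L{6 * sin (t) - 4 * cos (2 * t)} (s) 6/ (s^2 + 1) - 4 * s/ (s^2 + 4)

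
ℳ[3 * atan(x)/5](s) -3 * pi * sec(pi * s/2)/(10 * s)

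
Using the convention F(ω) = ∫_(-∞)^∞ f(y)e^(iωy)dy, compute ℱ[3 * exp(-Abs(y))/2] 3/(ω^2 + 1)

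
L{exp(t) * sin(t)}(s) 1/((s - 1)^2 + 1)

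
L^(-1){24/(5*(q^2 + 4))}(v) 12*sin(2*v)/5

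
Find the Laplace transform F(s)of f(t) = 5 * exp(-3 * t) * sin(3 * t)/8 15/(8 * ((s + 3)^2 + 9))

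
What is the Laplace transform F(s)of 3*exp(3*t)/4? 3/(4*(s - 3))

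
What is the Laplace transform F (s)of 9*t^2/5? 18/ (5*s^3)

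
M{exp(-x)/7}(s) gamma(s)/7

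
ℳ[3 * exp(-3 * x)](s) 3^(1 - s) * gamma(s)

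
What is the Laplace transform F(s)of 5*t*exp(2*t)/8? 5/(8*(s - 2)^2)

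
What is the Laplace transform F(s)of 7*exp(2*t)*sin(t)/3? 7/(3*((s - 2)^2 + 1))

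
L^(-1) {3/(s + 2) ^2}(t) 3*t*exp(-2*t) 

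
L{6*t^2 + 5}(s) 12/s^3 + 5/s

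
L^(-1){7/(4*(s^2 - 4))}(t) 7*sinh(2*t)/8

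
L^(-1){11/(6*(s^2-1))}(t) 11*sinh(t)/6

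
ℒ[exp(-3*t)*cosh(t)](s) (s + 3)/((s + 3)^2 - 1)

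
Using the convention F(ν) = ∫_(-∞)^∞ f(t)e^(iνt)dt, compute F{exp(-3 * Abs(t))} 6/(ν^2 + 9)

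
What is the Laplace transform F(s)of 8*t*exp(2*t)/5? 8/(5*(s - 2)^2)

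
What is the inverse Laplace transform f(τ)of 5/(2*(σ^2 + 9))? 5*sin(3*τ)/6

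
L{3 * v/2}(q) 3/(2 * q^2)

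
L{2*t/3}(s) 2/(3*s^2)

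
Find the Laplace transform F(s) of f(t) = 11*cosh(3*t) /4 11*s/(4*(s^2-9) ) 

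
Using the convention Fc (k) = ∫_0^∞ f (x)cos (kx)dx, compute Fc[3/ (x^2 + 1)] 3 * pi * exp (-k)/2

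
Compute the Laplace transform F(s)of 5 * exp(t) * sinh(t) 5/(s * (s - 2))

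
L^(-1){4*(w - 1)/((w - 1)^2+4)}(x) 4*exp(x)*cos(2*x)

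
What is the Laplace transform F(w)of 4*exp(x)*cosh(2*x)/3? 4*(w - 1)/(3*((w - 1)^2-4))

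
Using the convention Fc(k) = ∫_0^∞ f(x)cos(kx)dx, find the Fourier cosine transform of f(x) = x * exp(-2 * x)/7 (4 - k^2)/(7 * (k^2 + 4)^2)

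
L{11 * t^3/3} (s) 22/s^4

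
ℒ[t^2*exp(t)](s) 2/(s - 1)^3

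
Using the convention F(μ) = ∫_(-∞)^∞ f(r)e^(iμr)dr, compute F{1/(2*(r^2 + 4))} pi*exp(-2*Abs(μ))/4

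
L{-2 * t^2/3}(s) -4/(3 * s^3)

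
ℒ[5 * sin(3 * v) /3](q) 5/(q^2 + 9) 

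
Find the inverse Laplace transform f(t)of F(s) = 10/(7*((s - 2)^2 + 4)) 5*exp(2*t)*sin(2*t)/7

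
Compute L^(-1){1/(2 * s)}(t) 1/2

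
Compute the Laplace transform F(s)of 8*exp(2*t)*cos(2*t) 8*(s - 2)/((s - 2)^2+4)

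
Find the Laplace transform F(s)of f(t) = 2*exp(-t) 2/(s+1)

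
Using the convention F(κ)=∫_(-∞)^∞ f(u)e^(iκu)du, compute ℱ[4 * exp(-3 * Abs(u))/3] 8/(κ^2 + 9)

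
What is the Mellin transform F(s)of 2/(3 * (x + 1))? 2 * pi * csc(pi * s)/3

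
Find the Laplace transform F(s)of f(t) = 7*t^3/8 21/(4*s^4)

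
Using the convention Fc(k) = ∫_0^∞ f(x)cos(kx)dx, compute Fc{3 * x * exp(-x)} 3 * (1 - k^2)/(k^2 + 1)^2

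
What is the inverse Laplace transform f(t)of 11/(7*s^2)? 11*t/7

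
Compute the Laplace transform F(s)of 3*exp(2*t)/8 3/(8*(s - 2))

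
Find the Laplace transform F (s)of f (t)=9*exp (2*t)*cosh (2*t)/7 9*(s - 2)/ (7*s*(s - 4))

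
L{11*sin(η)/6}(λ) 11/(6*(λ^2 + 1))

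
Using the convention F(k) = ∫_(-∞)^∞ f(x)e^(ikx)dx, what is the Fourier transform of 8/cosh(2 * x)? 4 * pi/cosh(pi * k/4)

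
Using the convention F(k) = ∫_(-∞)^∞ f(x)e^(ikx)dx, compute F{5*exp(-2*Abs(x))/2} 10/(k^2 + 4)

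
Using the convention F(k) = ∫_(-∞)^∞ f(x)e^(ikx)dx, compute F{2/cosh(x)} 2*pi/cosh(pi*k/2)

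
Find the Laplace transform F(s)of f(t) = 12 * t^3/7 72/(7 * s^4)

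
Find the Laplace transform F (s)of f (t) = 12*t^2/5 24/ (5*s^3)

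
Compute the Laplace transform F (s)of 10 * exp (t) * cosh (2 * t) 10 * (s - 1)/ ( (s - 1)^2-4)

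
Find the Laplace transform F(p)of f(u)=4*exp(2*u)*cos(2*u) 4*(p - 2)/((p - 2)^2 + 4)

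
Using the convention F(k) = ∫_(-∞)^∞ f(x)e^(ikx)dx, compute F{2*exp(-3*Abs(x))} 12/(k^2+9)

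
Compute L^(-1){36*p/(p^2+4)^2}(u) 9*u*sin(2*u)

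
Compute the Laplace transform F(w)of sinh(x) 1/(w^2 - 1)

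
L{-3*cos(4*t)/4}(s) -3*s/(4*s^2 + 64)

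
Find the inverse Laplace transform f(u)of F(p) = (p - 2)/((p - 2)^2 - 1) exp(2 * u) * cosh(u)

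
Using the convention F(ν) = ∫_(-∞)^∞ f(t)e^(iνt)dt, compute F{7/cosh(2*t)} 7*pi/(2*cosh(pi*ν/4))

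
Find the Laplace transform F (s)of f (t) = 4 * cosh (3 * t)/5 4 * s/ (5 * (s^2 - 9))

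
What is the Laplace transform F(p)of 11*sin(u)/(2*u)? 11*atan(1/p)/2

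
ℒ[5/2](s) 5/(2*s)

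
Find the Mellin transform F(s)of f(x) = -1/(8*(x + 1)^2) pi*(s - 1)/(8*sin(pi*s))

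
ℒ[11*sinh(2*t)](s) 22/(s^2-4)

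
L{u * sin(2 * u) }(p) 4 * p/(p^2+4) ^2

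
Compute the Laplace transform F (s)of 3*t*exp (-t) 3/ (s + 1)^2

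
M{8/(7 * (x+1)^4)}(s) 4 * gamma(s) * gamma(4 - s)/21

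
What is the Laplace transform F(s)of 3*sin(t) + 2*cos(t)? 3/(s^2 + 1) + 2*s/(s^2 + 1)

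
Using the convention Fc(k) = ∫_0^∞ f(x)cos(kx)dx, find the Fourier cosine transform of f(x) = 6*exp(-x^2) 3*sqrt(pi)*exp(-k^2/4)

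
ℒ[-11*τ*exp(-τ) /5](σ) -11/(5*(σ + 1) ^2) 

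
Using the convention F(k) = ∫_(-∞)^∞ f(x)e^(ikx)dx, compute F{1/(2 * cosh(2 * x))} pi/(4 * cosh(pi * k/4))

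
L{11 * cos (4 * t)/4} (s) 11 * s/ (4 * (s^2 + 16))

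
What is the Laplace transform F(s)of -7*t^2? -14/s^3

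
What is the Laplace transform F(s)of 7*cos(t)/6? 7*s/(6*(s^2 + 1))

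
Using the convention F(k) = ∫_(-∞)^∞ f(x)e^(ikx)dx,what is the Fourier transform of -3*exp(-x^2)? -3*sqrt(pi)*exp(-k^2/4)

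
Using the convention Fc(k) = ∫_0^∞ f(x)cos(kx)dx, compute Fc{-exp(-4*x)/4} -1/(k^2+16)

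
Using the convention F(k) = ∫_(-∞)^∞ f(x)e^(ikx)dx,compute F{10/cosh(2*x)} 5*pi/cosh(pi*k/4)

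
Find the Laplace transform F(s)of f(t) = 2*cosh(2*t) 2*s/(s^2 - 4)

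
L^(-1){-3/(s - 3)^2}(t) -3 * t * exp(3 * t)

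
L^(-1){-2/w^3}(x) -x^2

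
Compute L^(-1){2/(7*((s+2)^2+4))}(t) exp(-2*t)*sin(2*t)/7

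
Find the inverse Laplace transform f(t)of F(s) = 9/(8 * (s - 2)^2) 9 * t * exp(2 * t)/8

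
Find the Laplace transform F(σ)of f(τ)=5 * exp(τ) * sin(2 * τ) 10/((σ - 1)^2 + 4)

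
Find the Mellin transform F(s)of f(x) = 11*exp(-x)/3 11*gamma(s)/3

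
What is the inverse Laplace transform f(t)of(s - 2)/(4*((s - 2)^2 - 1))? exp(2*t)*cosh(t)/4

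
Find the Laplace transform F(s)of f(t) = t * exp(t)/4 1/(4 * (s - 1)^2)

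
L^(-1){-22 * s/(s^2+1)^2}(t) -11 * t * sin(t)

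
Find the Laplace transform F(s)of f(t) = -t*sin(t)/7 -2*s/(7*(s^2 + 1)^2)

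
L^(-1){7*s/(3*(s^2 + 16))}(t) 7*cos(4*t)/3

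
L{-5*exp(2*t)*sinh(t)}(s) -5/((s - 2)^2 - 1)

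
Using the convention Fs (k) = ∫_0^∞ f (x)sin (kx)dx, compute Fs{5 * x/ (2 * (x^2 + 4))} 5 * pi * exp (-2 * k)/4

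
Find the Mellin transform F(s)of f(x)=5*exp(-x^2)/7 5*gamma(s/2)/14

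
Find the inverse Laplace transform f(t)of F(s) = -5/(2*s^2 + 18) -5*sin(3*t)/6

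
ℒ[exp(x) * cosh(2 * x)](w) (w - 1)/((w - 1)^2-4)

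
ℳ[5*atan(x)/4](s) -5*pi*sec(pi*s/2)/(8*s)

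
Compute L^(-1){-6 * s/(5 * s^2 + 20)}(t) -6 * cos(2 * t)/5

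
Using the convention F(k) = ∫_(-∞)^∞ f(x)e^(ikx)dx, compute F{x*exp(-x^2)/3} I*sqrt(pi)*k*exp(-k^2/4)/6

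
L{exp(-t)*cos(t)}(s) (s + 1)/((s + 1)^2 + 1)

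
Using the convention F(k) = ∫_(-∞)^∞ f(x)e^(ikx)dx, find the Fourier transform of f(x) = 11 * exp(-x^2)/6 11 * sqrt(pi) * exp(-k^2/4)/6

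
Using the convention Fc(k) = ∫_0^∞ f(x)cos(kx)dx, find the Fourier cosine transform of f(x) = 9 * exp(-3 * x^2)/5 3 * sqrt(3) * sqrt(pi) * exp(-k^2/12)/10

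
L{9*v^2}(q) 18/q^3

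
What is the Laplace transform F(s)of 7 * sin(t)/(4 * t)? 7 * atan(1/s)/4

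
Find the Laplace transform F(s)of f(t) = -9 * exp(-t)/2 -9/(2 * s+2)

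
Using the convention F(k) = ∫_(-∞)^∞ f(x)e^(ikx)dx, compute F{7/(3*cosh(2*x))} 7*pi/(6*cosh(pi*k/4))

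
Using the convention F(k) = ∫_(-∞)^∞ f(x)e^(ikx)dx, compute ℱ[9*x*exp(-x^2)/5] 9*I*sqrt(pi)*k*exp(-k^2/4)/10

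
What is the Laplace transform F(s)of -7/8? -7/(8*s)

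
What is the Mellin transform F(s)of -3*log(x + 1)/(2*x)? 3*pi*csc(pi*s)/(2*(s - 1))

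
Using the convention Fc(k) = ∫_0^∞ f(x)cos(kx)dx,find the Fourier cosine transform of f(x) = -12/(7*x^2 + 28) -3*pi*exp(-2*k)/7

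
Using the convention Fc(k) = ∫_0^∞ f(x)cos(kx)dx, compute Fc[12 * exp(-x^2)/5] 6 * sqrt(pi) * exp(-k^2/4)/5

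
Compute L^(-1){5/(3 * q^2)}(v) 5 * v/3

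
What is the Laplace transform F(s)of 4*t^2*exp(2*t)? 8/(s - 2)^3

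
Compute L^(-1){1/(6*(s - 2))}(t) exp(2*t)/6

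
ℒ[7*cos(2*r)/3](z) 7*z/(3*(z^2 + 4))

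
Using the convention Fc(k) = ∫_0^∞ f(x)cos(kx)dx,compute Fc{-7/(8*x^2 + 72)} -7*pi*exp(-3*k)/48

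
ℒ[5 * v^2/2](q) 5/q^3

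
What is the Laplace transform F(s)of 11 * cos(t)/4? 11 * s/(4 * (s^2 + 1))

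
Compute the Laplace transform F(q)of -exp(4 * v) -1/(q - 4)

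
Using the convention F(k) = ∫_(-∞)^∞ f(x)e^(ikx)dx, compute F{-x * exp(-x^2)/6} -I * sqrt(pi) * k * exp(-k^2/4)/12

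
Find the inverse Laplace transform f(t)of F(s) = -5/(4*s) -5/4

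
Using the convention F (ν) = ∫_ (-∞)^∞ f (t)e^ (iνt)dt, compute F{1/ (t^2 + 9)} pi*exp (-3*Abs (ν))/3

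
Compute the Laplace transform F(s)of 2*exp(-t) 2/(s + 1)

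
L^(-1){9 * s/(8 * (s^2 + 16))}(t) 9 * cos(4 * t)/8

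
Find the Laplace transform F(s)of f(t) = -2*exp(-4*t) -2/(s + 4)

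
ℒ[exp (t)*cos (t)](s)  (s - 1)/ ( (s - 1)^2 + 1)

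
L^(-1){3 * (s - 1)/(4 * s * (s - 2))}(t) 3 * exp(t) * cosh(t)/4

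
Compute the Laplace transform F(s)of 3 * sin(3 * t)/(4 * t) 3 * atan(3/s)/4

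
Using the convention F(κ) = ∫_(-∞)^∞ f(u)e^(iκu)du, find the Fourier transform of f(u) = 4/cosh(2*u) 2*pi/cosh(pi*κ/4)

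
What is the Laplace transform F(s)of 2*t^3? 12/s^4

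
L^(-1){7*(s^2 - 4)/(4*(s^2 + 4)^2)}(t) 7*t*cos(2*t)/4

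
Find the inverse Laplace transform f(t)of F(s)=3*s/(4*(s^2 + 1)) 3*cos(t)/4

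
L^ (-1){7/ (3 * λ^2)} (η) 7 * η/3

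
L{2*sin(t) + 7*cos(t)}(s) 7*s/(s^2 + 1) + 2/(s^2 + 1)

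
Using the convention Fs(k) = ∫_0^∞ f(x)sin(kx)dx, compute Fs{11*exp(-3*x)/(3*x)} 11*atan(k/3)/3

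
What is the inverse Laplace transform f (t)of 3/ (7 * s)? 3/7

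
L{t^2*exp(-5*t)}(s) 2/(s + 5)^3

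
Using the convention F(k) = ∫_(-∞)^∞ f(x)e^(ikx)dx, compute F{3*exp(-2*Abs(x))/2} 6/(k^2 + 4)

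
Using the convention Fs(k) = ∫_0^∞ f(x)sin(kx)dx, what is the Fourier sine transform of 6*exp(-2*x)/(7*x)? 6*atan(k/2)/7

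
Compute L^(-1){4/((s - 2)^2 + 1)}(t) 4*exp(2*t)*sin(t)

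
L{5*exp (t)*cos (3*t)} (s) 5*(s - 1)/ ( (s - 1)^2 + 9)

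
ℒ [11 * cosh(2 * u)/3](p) 11 * p/(3 * (p^2 - 4))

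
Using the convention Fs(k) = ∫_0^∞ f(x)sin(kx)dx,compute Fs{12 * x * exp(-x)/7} 24 * k/(7 * (k^2 + 1)^2)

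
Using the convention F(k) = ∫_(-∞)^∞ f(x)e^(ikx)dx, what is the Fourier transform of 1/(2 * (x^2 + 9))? pi * exp(-3 * Abs(k))/6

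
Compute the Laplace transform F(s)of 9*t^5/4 270/s^6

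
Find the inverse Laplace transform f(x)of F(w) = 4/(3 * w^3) 2 * x^2/3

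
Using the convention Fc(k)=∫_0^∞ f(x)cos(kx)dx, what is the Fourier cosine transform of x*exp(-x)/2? (1 - k^2)/(2*(k^2 + 1)^2)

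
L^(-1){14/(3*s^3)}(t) 7*t^2/3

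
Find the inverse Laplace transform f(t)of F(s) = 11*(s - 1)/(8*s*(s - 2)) 11*exp(t)*cosh(t)/8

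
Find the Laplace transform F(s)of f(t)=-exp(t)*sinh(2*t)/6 -1/(3*(s - 1)^2 - 12)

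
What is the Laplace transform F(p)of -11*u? -11/p^2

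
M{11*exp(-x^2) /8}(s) 11*gamma(s/2) /16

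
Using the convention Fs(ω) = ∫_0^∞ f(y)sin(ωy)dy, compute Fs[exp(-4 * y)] ω/(ω^2+16)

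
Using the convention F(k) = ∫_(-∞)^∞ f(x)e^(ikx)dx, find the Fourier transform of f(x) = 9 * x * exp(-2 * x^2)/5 9 * sqrt(2) * I * sqrt(pi) * k * exp(-k^2/8)/40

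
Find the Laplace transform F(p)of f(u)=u p^(-2)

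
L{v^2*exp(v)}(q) 2/(q - 1)^3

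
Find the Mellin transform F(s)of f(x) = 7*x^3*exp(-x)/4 7*gamma(s+3)/4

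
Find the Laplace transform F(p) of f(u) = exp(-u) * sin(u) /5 1/(5 * ((p + 1) ^2 + 1) ) 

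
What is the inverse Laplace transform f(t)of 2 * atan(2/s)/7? 2 * sin(2 * t)/(7 * t)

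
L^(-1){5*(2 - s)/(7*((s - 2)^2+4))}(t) -5*exp(2*t)*cos(2*t)/7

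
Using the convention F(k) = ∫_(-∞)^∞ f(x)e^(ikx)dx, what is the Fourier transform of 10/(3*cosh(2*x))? 5*pi/(3*cosh(pi*k/4))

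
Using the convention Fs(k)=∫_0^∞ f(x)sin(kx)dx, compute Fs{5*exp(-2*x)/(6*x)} 5*atan(k/2)/6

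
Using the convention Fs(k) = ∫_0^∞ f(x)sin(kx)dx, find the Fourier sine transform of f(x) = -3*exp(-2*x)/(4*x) -3*atan(k/2)/4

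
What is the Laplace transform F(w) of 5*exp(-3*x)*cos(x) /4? 5*(w + 3) /(4*((w + 3) ^2 + 1) ) 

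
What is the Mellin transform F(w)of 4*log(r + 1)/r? -4*pi*csc(pi*w)/(w - 1)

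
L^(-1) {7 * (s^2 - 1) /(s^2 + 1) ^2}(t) 7 * t * cos(t) 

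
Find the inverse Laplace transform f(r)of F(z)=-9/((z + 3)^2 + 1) -9*exp(-3*r)*sin(r)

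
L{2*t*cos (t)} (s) 2*(s^2 - 1)/ (s^2 + 1)^2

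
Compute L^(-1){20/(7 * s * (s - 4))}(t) 10 * exp(2 * t) * sinh(2 * t)/7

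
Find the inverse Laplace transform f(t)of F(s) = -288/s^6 -12*t^5/5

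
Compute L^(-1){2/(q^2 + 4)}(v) sin(2 * v)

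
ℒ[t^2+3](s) 3/s+2/s^3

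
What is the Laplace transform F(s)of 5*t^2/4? 5/(2*s^3)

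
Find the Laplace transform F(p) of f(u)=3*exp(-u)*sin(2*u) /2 3/((p+1) ^2+4) 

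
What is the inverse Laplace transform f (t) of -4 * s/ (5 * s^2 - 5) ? -4 * cosh (t) /5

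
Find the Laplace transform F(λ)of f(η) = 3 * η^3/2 9/λ^4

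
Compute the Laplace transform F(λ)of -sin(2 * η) -2/(λ^2 + 4)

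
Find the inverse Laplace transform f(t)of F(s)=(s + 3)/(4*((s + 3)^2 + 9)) exp(-3*t)*cos(3*t)/4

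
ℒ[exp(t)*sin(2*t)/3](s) 2/(3*((s - 1)^2 + 4))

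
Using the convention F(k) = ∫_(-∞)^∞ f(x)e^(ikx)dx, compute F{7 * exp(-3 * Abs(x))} 42/(k^2 + 9)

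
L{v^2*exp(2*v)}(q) 2/(q - 2)^3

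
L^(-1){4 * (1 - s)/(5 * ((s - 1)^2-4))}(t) -4 * exp(t) * cosh(2 * t)/5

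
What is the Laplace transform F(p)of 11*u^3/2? 33/p^4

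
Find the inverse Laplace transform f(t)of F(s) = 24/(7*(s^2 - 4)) 12*sinh(2*t)/7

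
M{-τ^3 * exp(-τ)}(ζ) -gamma(ζ + 3)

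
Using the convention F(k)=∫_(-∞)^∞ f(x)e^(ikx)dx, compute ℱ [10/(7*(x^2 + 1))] 10*pi*exp(-Abs(k))/7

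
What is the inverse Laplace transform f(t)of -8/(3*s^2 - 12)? -4*sinh(2*t)/3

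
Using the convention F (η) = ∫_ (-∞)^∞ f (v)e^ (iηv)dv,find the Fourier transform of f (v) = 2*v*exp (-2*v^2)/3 sqrt (2)*I*sqrt (pi)*η*exp (-η^2/8)/12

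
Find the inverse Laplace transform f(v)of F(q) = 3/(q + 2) 3*exp(-2*v)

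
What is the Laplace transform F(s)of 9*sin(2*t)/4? 9/(2*(s^2+4))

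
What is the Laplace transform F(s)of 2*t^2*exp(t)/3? 4/(3*(s - 1)^3)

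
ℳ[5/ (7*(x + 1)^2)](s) -5*pi*(s - 1)/ (7*sin (pi*s))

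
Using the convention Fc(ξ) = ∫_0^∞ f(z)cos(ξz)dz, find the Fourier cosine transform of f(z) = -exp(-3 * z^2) -sqrt(3) * sqrt(pi) * exp(-ξ^2/12)/6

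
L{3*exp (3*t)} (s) 3/ (s - 3)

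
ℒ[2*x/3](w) 2/(3*w^2)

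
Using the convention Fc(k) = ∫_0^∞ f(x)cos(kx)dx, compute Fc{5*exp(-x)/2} 5/(2*(k^2+1))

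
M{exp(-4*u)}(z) gamma(z)/4^z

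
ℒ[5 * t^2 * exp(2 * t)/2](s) 5/(s - 2)^3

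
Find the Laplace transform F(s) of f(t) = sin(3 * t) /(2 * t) atan(3/s) /2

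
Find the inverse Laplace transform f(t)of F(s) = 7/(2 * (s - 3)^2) 7 * t * exp(3 * t)/2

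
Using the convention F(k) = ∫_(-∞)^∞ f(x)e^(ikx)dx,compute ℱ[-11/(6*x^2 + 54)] -11*pi*exp(-3*Abs(k))/18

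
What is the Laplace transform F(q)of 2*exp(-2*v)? 2/(q + 2)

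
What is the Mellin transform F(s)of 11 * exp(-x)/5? 11 * gamma(s)/5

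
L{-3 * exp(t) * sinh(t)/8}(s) -3/(8 * s * (s - 2))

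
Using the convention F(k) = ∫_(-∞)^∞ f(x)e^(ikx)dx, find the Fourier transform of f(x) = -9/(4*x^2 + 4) -9*pi*exp(-Abs(k))/4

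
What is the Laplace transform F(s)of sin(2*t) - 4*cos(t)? 2/(s^2+4) - 4*s/(s^2+1)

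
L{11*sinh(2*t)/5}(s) 22/(5*(s^2 - 4))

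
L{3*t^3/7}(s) 18/(7*s^4)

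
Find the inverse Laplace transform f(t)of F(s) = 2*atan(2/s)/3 2*sin(2*t)/(3*t)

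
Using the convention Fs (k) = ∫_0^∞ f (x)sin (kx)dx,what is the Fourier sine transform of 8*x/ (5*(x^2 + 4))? 4*pi*exp (-2*k)/5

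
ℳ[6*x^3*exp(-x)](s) 6*gamma(s+3)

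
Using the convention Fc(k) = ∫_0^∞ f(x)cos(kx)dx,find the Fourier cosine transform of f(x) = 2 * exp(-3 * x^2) sqrt(3) * sqrt(pi) * exp(-k^2/12)/3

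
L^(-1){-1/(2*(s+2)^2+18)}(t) -exp(-2*t)*sin(3*t)/6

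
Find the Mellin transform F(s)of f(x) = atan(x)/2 -pi*sec(pi*s/2)/(4*s)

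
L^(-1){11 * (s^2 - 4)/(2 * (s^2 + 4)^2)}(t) 11 * t * cos(2 * t)/2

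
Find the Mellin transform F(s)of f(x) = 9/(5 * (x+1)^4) 3 * gamma(s) * gamma(4 - s)/10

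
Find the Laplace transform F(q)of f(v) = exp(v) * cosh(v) (q - 1)/(q * (q - 2))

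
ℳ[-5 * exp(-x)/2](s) -5 * gamma(s)/2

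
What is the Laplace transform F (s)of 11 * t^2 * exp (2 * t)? 22/ (s - 2)^3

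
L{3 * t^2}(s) 6/s^3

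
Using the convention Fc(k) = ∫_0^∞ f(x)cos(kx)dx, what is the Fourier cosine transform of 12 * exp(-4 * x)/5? 48/(5 * (k^2 + 16))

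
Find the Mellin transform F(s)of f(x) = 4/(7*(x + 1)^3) 2*pi*(s - 2)*(s - 1)/(7*sin(pi*s))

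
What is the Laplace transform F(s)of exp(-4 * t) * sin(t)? 1/((s + 4)^2 + 1)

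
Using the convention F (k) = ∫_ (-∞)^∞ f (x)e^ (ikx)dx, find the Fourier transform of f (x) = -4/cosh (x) -4*pi/cosh (pi*k/2)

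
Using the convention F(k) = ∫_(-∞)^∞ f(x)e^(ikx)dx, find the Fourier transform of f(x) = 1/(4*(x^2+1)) pi*exp(-Abs(k))/4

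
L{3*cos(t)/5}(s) 3*s/(5*(s^2 + 1))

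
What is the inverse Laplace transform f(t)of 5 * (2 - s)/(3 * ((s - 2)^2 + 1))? -5 * exp(2 * t) * cos(t)/3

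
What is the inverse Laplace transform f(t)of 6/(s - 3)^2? 6*t*exp(3*t)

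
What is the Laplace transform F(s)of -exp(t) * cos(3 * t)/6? (1 - s)/(6 * ((s - 1)^2+9))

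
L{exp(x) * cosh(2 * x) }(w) (w - 1) /((w - 1) ^2 - 4) 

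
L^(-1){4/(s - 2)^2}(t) 4*t*exp(2*t)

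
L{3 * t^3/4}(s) 9/(2 * s^4)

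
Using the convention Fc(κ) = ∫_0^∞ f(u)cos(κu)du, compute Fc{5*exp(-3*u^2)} 5*sqrt(3)*sqrt(pi)*exp(-κ^2/12)/6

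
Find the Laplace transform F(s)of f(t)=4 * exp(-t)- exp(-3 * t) 4/(s + 1) - 1/(s + 3)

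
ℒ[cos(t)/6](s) s/(6*(s^2 + 1))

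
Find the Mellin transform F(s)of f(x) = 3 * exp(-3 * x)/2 3^(1 - s) * gamma(s)/2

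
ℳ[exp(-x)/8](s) gamma(s)/8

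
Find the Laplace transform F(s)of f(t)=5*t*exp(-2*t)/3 5/(3*(s+2)^2)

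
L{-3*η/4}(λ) -3/(4*λ^2)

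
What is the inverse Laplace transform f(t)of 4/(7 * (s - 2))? 4 * exp(2 * t)/7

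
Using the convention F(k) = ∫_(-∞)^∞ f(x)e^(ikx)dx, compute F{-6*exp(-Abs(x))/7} -12/(7*k^2 + 7)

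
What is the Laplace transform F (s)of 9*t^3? 54/s^4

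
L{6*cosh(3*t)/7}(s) 6*s/(7*(s^2 - 9))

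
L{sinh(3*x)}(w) 3/(w^2-9)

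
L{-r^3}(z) -6/z^4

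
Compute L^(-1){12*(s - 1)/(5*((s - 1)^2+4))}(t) 12*exp(t)*cos(2*t)/5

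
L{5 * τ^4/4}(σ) 30/σ^5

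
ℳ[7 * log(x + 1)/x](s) -7 * pi * csc(pi * s)/(s - 1)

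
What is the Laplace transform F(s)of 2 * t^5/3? 80/s^6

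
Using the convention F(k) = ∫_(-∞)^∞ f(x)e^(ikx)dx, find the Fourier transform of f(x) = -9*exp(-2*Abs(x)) -36/(k^2+4)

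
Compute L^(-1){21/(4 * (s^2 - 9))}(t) 7 * sinh(3 * t)/4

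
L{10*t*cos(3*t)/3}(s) 10*(s^2 - 9)/(3*(s^2 + 9)^2)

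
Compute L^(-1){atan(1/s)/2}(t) sin(t)/(2 * t)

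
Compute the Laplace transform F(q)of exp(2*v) 1/(q - 2)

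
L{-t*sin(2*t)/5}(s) -4*s/(5*(s^2 + 4)^2)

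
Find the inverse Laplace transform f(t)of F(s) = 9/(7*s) 9/7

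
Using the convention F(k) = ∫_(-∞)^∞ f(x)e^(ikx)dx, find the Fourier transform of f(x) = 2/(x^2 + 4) pi * exp(-2 * Abs(k))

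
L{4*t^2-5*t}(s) 8/s^3-5/s^2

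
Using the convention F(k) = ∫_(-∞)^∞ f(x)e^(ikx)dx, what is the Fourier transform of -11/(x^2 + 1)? -11*pi*exp(-Abs(k))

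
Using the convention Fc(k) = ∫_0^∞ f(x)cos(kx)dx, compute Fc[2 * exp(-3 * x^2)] sqrt(3) * sqrt(pi) * exp(-k^2/12)/3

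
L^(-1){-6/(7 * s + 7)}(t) -6 * exp(-t)/7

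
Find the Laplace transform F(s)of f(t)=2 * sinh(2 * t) 4/(s^2-4)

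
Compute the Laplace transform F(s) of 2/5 2/(5 * s) 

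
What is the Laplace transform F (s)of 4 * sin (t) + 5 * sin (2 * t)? 10/ (s^2 + 4) + 4/ (s^2 + 1)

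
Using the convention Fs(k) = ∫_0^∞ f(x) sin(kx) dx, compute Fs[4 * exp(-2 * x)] 4 * k/(k^2 + 4) 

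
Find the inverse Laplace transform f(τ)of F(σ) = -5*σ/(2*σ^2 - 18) -5*cosh(3*τ)/2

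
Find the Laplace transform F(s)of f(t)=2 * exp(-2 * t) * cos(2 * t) 2 * (s + 2)/((s + 2)^2 + 4)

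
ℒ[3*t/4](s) 3/(4*s^2)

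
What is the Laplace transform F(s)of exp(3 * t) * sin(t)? 1/((s - 3)^2 + 1)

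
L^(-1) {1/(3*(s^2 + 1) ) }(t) sin(t) /3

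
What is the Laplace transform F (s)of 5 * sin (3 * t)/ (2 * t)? 5 * atan (3/s)/2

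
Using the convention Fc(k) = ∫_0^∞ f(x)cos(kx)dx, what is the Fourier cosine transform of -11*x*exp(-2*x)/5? 11*(k^2 - 4)/(5*(k^2 + 4)^2)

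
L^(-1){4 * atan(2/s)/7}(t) 4 * sin(2 * t)/(7 * t)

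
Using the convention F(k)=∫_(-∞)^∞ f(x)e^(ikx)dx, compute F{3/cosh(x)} 3 * pi/cosh(pi * k/2)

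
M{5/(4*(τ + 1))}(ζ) 5*pi*csc(pi*ζ)/4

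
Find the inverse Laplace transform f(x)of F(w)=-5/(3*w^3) -5*x^2/6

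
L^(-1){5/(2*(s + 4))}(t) 5*exp(-4*t)/2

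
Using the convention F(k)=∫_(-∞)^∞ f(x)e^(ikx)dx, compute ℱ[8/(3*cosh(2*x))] 4*pi/(3*cosh(pi*k/4))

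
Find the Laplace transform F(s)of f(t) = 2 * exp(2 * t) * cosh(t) 2 * (s - 2)/((s - 2)^2 - 1)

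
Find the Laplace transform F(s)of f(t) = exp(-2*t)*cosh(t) (s+2)/((s+2)^2 - 1)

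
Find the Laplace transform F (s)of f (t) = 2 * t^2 4/s^3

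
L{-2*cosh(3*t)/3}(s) -2*s/(3*s^2-27)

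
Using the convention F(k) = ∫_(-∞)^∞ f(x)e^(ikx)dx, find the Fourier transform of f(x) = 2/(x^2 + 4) pi * exp(-2 * Abs(k))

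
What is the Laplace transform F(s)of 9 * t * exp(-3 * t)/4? 9/(4 * (s + 3)^2)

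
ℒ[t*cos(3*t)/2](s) (s^2 - 9)/(2*(s^2 + 9)^2)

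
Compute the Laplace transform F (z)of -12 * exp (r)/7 -12/ (7 * z - 7)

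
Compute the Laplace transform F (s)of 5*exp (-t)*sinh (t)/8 5/ (8*s*(s+2))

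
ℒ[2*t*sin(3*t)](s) 12*s/(s^2 + 9)^2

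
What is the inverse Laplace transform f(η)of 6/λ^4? η^3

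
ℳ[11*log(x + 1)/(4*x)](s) -11*pi*csc(pi*s)/(4*s - 4)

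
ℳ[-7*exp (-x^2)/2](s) -7*gamma (s/2)/4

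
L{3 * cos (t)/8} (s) 3 * s/ (8 * (s^2 + 1))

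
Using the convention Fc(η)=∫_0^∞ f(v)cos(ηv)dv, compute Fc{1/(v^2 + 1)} pi*exp(-η)/2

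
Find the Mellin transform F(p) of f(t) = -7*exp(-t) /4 -7*gamma(p) /4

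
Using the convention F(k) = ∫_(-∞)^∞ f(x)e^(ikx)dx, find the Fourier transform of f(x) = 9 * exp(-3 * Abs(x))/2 27/(k^2 + 9)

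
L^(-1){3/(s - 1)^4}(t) t^3*exp(t)/2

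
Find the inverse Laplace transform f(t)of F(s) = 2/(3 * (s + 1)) 2 * exp(-t)/3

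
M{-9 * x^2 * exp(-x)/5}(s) -9 * gamma(s+2)/5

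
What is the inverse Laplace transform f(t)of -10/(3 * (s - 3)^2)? -10 * t * exp(3 * t)/3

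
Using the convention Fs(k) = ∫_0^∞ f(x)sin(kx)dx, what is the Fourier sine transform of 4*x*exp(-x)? 8*k/(k^2 + 1)^2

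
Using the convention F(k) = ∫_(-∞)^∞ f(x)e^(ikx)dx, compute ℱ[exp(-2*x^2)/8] sqrt(2)*sqrt(pi)*exp(-k^2/8)/16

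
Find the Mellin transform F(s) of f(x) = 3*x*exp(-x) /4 3*gamma(s + 1) /4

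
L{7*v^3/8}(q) 21/(4*q^4)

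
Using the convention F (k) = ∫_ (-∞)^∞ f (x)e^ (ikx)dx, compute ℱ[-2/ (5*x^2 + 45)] -2*pi*exp (-3*Abs (k))/15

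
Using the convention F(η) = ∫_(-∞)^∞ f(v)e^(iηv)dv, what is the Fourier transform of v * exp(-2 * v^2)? sqrt(2) * I * sqrt(pi) * η * exp(-η^2/8)/8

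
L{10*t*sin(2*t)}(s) 40*s/(s^2 + 4)^2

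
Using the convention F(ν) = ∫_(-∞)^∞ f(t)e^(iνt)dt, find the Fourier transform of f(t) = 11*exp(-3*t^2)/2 11*sqrt(3)*sqrt(pi)*exp(-ν^2/12)/6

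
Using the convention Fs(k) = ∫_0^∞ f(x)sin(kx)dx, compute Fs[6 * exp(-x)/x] 6 * atan(k)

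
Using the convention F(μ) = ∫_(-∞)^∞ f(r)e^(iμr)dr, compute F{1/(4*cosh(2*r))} pi/(8*cosh(pi*μ/4))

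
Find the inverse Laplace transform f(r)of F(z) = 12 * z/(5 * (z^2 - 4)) 12 * cosh(2 * r)/5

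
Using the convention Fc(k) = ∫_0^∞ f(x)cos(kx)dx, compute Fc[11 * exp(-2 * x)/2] 11/(k^2 + 4)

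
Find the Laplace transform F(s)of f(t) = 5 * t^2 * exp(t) 10/(s - 1)^3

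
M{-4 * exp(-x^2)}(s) -2 * gamma(s/2)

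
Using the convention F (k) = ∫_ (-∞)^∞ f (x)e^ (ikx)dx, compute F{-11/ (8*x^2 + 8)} -11*pi*exp (-Abs (k))/8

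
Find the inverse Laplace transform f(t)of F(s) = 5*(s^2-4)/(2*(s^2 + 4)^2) 5*t*cos(2*t)/2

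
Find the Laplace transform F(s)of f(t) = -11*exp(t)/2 -11/(2*s - 2)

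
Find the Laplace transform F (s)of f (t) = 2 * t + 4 4/s + 2/s^2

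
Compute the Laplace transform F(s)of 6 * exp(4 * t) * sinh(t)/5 6/(5 * ((s - 4)^2 - 1))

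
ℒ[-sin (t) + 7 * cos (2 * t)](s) 7 * s/ (s^2 + 4) - 1/ (s^2 + 1)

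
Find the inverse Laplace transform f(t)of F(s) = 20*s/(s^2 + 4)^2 5*t*sin(2*t)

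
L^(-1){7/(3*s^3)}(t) 7*t^2/6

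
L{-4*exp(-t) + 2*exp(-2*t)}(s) 2/(s + 2)-4/(s + 1)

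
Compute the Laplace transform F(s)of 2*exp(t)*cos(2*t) 2*(s - 1)/((s - 1)^2 + 4)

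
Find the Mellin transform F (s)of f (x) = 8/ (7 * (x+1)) 8 * pi * csc (pi * s)/7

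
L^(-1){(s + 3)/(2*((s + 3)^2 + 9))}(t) exp(-3*t)*cos(3*t)/2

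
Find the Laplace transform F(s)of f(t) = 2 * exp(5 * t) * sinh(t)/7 2/(7 * ((s - 5)^2 - 1))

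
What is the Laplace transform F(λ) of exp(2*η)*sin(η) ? 1/((λ - 2) ^2 + 1) 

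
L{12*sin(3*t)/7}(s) 36/(7*(s^2+9))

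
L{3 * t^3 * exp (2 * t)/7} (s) 18/ (7 * (s - 2)^4)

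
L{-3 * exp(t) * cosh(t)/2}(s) 3 * (1 - s)/(2 * s * (s - 2))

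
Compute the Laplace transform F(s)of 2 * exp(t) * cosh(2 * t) 2 * (s - 1)/((s - 1)^2 - 4)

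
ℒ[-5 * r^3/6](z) -5/z^4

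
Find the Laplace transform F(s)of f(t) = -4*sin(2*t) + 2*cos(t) 2*s/(s^2 + 1) - 8/(s^2 + 4)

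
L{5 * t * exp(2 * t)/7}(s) 5/(7 * (s - 2)^2)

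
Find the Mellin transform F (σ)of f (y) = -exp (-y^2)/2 -gamma (σ/2)/4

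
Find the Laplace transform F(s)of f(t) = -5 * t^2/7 -10/(7 * s^3)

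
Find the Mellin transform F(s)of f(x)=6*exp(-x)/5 6*gamma(s)/5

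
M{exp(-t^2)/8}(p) gamma(p/2)/16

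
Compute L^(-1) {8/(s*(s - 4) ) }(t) 4*exp(2*t)*sinh(2*t) 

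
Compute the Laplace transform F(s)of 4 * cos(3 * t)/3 4 * s/(3 * (s^2 + 9))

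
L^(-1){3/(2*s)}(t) 3/2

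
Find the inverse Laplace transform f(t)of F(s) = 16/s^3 8 * t^2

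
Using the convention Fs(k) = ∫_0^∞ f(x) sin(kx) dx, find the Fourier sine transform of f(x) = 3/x 3 * pi/2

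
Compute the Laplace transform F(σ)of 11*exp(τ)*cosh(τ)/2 11*(σ - 1)/(2*σ*(σ - 2))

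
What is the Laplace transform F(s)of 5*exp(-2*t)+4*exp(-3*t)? 4/(s+3)+5/(s+2)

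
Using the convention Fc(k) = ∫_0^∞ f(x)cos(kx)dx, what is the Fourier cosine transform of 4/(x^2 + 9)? 2*pi*exp(-3*k)/3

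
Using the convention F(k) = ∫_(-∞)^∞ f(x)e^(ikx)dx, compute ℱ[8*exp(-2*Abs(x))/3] 32/(3*(k^2 + 4))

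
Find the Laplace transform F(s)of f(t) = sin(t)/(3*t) atan(1/s)/3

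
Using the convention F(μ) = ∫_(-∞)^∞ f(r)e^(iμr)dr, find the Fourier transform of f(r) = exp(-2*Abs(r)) 4/(μ^2 + 4)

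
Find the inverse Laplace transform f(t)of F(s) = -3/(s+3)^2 -3 * t * exp(-3 * t)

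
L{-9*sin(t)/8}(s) -9/(8*s^2 + 8)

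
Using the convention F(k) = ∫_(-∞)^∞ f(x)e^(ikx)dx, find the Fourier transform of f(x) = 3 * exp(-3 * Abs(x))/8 9/(4 * (k^2 + 9))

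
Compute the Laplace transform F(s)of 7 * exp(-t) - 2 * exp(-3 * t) 7/(s + 1) - 2/(s + 3)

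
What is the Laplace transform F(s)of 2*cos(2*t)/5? 2*s/(5*(s^2 + 4))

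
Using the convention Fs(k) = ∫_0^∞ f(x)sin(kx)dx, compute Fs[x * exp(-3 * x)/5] 6 * k/(5 * (k^2 + 9)^2)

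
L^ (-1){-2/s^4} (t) -t^3/3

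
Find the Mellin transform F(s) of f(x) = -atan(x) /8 pi*sec(pi*s/2) /(16*s) 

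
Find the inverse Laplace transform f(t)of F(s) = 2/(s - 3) 2 * exp(3 * t)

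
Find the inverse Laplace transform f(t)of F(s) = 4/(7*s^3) 2*t^2/7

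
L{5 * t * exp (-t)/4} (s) 5/ (4 * (s + 1)^2)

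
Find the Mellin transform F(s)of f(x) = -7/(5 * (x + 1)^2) 7 * pi * (s - 1)/(5 * sin(pi * s))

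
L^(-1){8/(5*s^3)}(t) 4*t^2/5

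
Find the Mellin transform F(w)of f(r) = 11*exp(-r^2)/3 11*gamma(w/2)/6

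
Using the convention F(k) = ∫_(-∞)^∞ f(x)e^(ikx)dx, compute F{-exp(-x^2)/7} -sqrt(pi) * exp(-k^2/4)/7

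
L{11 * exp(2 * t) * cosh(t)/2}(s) 11 * (s - 2)/(2 * ((s - 2)^2 - 1))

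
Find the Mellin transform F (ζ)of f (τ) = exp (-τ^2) gamma (ζ/2)/2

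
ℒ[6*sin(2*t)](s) 12/(s^2 + 4)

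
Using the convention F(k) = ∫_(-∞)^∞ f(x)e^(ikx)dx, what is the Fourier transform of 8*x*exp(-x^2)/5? 4*I*sqrt(pi)*k*exp(-k^2/4)/5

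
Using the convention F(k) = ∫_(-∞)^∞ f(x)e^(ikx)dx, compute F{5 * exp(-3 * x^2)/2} 5 * sqrt(3) * sqrt(pi) * exp(-k^2/12)/6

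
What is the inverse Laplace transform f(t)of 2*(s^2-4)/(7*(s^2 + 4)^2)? 2*t*cos(2*t)/7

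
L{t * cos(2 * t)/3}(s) (s^2 - 4)/(3 * (s^2 + 4)^2)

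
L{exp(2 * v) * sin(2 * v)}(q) 2/((q - 2)^2 + 4)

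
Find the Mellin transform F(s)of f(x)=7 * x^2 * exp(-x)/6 7 * gamma(s + 2)/6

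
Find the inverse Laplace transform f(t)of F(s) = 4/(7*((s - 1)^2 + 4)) 2*exp(t)*sin(2*t)/7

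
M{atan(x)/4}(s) -pi * sec(pi * s/2)/(8 * s)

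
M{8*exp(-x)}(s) 8*gamma(s)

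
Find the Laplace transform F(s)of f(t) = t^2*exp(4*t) 2/(s - 4)^3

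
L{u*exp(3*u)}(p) (p - 3)^(-2)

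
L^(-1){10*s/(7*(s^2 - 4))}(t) 10*cosh(2*t)/7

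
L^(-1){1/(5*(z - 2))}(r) exp(2*r)/5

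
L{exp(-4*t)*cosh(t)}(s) (s + 4)/((s + 4)^2-1)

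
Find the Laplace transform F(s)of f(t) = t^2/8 1/(4 * s^3)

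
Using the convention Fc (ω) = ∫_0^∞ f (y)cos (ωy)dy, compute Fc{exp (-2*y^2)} sqrt (2)*sqrt (pi)*exp (-ω^2/8)/4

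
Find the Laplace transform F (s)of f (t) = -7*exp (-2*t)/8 -7/ (8*s + 16)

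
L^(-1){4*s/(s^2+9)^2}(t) 2*t*sin(3*t)/3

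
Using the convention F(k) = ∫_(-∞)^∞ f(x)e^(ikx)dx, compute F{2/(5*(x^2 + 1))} 2*pi*exp(-Abs(k))/5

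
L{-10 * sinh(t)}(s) -10/(s^2 - 1)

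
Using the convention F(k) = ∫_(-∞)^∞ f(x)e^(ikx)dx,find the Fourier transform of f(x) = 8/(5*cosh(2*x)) 4*pi/(5*cosh(pi*k/4))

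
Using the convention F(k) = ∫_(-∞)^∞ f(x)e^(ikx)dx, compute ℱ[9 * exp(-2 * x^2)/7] 9 * sqrt(2) * sqrt(pi) * exp(-k^2/8)/14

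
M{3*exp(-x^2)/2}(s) 3*gamma(s/2)/4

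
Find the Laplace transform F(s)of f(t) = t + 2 2/s + s^(-2)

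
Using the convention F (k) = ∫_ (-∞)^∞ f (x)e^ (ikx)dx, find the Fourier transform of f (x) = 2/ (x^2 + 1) 2 * pi * exp (-Abs (k))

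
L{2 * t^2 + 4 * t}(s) 4/s^3 + 4/s^2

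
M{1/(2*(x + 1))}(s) pi*csc(pi*s)/2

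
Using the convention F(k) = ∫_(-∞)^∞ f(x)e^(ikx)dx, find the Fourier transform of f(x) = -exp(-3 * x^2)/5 -sqrt(3) * sqrt(pi) * exp(-k^2/12)/15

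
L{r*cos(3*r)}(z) (z^2 - 9)/(z^2 + 9)^2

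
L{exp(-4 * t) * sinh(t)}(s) 1/((s + 4)^2 - 1)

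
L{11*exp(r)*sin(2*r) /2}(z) 11/((z - 1) ^2 + 4) 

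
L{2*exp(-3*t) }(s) 2/(s+3) 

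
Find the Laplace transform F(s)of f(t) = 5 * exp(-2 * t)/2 5/(2 * (s + 2))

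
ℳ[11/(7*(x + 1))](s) 11*pi*csc(pi*s)/7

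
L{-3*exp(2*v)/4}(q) -3/(4*q - 8)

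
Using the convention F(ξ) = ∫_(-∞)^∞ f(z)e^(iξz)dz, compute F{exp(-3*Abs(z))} 6/(ξ^2 + 9)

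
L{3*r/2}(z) 3/(2*z^2)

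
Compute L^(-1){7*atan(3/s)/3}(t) 7*sin(3*t)/(3*t)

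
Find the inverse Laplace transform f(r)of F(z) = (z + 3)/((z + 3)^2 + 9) exp(-3 * r) * cos(3 * r)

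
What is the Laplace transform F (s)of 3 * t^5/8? 45/s^6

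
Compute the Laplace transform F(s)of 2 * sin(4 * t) 8/(s^2 + 16)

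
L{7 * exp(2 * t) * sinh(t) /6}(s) 7/(6 * ((s - 2) ^2 - 1) ) 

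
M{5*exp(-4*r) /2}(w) 5*gamma(w) /(2*2^(2*w) ) 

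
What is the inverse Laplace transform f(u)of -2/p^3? -u^2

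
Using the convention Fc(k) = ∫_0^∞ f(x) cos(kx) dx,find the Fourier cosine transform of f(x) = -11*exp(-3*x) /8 -33/(8*k^2 + 72) 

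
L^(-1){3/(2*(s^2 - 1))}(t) 3*sinh(t)/2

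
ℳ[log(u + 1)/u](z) -pi * csc(pi * z)/(z - 1)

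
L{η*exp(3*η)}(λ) (λ - 3)^(-2)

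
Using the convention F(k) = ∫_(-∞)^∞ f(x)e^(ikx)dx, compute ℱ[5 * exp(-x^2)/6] 5 * sqrt(pi) * exp(-k^2/4)/6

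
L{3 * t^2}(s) 6/s^3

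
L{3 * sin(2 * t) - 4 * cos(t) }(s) 6/(s^2 + 4) - 4 * s/(s^2 + 1) 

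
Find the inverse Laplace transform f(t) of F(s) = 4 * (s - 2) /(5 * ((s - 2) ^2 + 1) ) 4 * exp(2 * t) * cos(t) /5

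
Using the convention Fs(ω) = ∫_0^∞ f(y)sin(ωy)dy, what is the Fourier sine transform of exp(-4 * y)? ω/(ω^2 + 16)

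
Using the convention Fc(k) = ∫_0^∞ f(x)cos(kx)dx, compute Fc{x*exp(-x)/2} (1 - k^2)/(2*(k^2 + 1)^2)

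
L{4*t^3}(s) 24/s^4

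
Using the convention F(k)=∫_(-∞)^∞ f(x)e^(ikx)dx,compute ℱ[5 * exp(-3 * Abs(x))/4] 15/(2 * (k^2+9))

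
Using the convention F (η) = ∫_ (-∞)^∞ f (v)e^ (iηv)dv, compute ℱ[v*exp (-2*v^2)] sqrt (2)*I*sqrt (pi)*η*exp (-η^2/8)/8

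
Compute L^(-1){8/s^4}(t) 4 * t^3/3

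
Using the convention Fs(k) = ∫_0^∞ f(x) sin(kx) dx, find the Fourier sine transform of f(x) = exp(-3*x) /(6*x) atan(k/3) /6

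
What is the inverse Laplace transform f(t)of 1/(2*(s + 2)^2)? t*exp(-2*t)/2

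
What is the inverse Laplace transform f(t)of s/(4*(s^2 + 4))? cos(2*t)/4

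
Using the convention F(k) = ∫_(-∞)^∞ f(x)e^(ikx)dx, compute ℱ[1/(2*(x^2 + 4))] pi*exp(-2*Abs(k))/4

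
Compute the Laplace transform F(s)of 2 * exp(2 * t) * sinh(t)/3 2/(3 * ((s - 2)^2 - 1))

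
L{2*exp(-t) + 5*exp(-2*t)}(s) 5/(s + 2) + 2/(s + 1)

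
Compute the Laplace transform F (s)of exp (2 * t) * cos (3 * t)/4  (s - 2)/ (4 * ( (s - 2)^2 + 9))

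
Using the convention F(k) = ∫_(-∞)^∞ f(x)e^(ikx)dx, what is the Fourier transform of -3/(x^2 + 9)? -pi*exp(-3*Abs(k))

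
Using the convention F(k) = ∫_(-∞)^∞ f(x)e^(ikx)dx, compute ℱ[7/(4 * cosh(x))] 7 * pi/(4 * cosh(pi * k/2))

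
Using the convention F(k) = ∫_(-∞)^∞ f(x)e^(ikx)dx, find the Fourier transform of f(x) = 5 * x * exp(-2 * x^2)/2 5 * sqrt(2) * I * sqrt(pi) * k * exp(-k^2/8)/16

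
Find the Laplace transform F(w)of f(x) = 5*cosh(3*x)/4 5*w/(4*(w^2 - 9))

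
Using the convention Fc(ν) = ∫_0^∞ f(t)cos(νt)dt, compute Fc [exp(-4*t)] 4/(ν^2 + 16)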